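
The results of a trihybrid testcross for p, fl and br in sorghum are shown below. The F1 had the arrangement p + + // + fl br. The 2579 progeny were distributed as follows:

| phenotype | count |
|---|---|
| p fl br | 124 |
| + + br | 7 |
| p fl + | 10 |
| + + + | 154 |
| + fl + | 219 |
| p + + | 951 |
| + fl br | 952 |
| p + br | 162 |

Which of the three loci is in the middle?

The two rarest classes, p fl + and + + br, are the double crossovers. Comparing them with the parentals, only the fl allele has switched, so fl is the middle locus and the order is p – fl – br.

fl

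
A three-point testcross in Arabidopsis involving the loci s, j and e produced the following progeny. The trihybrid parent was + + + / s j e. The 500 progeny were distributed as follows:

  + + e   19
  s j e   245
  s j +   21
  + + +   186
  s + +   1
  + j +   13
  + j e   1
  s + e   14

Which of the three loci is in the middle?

s

The two rarest classes, s + + and + j e, are the double crossovers. Comparing them with the parentals, only the s allele has switched, so s is the middle locus and the order is j – s – e.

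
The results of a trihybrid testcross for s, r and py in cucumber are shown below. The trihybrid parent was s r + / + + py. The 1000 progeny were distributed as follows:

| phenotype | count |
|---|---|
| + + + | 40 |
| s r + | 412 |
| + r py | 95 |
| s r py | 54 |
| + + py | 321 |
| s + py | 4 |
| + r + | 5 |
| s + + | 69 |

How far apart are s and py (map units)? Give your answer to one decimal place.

The two rarest classes, + r + and s + py, are the double crossovers. Comparing them with the parentals, only the s allele has switched, so s is the middle locus and the order is r – s – py.
Crossovers in the s–py interval produce the single-crossover classes s r py and + + + (54 + 40 = 94) plus the double crossovers (9).
RF(s–py) = (94 + 9) / 1000 = 103/1000 = 0.1030 → 10.3 map units.

10.3 map units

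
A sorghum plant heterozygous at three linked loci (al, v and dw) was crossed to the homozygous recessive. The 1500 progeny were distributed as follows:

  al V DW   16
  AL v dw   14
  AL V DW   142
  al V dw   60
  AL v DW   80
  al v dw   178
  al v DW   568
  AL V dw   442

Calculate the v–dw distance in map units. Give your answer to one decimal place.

23.3 map units

The two most frequent reciprocal classes, AL V dw and al v DW, are the parental types, so the F1 was AL V dw / al v DW.
The two rarest classes, AL v dw and al V DW, are the double crossovers. Comparing them with the parentals, only the v allele has switched, so v is the middle locus and the order is dw – v – al.
Crossovers in the dw–v interval produce the single-crossover classes AL V DW and al v dw (142 + 178 = 320) plus the double crossovers (30).
RF(dw–v) = (320 + 30) / 1500 = 350/1500 = 0.2333 → 23.3 map units.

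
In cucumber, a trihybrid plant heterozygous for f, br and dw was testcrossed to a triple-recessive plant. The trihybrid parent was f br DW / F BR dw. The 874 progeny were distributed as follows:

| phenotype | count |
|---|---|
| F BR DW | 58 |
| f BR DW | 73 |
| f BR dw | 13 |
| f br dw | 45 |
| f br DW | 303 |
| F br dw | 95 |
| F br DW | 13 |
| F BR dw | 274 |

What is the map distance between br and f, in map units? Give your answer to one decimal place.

The two rarest classes, F br DW and f BR dw, are the double crossovers. Comparing them with the parentals, only the f allele has switched, so f is the middle locus and the order is dw – f – br.
Crossovers in the f–br interval produce the single-crossover classes f BR DW and F br dw (73 + 95 = 168) plus the double crossovers (26).
RF(f–br) = (168 + 26) / 874 = 194/874 = 0.2220 → 22.2 map units.

22.2 map units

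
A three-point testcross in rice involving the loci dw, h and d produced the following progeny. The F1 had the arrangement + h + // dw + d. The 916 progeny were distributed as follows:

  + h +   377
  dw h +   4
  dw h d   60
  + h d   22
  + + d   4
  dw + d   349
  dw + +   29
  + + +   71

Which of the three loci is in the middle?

dw

The two rarest classes, dw h + and + + d, are the double crossovers. Comparing them with the parentals, only the dw allele has switched, so dw is the middle locus and the order is h – dw – d.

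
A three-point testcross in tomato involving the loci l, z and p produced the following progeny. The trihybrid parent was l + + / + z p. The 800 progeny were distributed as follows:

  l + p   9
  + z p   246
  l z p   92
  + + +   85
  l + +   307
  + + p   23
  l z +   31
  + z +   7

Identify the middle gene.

The two rarest classes, l + p and + z +, are the double crossovers. Comparing them with the parentals, only the p allele has switched, so p is the middle locus and the order is l – p – z.

p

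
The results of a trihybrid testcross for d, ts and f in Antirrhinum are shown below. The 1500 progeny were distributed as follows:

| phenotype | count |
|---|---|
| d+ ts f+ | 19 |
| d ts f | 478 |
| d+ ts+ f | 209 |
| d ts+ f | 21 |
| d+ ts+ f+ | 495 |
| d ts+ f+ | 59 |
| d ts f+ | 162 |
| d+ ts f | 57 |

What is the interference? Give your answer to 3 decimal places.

The two most frequent reciprocal classes, d ts f and d+ ts+ f+, are the parental types, so the F1 was d ts f / d+ ts+ f+.
The two rarest classes, d ts+ f and d+ ts f+, are the double crossovers. Comparing them with the parentals, only the ts allele has switched, so ts is the middle locus and the order is f – ts – d.
f–ts: (371 + 40)/1500 = 0.2740; ts–d: (116 + 40)/1500 = 0.1040.
Expected DCO frequency = 0.2740 × 0.1040 ≈ 0.02850; observed = 40/1500 ≈ 0.02667.
Coefficient of coincidence = 0.02667/0.02850 ≈ 0.936; interference = 1 − 0.936 = 0.064.

0.064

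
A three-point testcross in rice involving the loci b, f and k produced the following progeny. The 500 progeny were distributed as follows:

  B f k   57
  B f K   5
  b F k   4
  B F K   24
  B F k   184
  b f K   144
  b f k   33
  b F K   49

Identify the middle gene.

b

The two most frequent reciprocal classes, B F k and b f K, are the parental types, so the F1 was B F k / b f K.
The two rarest classes, b F k and B f K, are the double crossovers. Comparing them with the parentals, only the b allele has switched, so b is the middle locus and the order is f – b – k.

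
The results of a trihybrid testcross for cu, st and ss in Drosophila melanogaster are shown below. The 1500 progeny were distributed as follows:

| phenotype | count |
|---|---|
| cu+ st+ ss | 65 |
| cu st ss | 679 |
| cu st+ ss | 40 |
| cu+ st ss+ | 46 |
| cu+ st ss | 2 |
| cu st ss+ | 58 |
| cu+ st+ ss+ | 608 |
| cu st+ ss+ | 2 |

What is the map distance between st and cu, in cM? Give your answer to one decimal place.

The two most frequent reciprocal classes, cu+ st+ ss+ and cu st ss, are the parental types, so the F1 was cu+ st+ ss+ / cu st ss.
The two rarest classes, cu st+ ss+ and cu+ st ss, are the double crossovers. Comparing them with the parentals, only the cu allele has switched, so cu is the middle locus and the order is ss – cu – st.
Crossovers in the cu–st interval produce the single-crossover classes cu+ st ss+ and cu st+ ss (46 + 40 = 86) plus the double crossovers (4).
RF(cu–st) = (86 + 4) / 1500 = 90/1500 = 0.0600 → 6.0 cM.

6.0 cM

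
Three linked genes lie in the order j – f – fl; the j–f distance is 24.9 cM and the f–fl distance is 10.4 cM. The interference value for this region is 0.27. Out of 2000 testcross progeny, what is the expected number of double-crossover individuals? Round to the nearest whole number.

Map distances give recombination frequencies of 0.249 and 0.104 for the two intervals.
With interference 0.27 (so coincidence = 0.73), expected double-crossover frequency = 0.249 × 0.104 × 0.73 = 0.01890.
Expected number = 0.01890 × 2000 = 37.81 ≈ 38.

38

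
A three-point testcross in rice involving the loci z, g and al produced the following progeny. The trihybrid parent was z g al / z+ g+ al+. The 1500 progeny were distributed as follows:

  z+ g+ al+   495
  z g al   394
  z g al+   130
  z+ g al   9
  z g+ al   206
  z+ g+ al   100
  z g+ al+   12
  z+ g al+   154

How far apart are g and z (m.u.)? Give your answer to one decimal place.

The two rarest classes, z+ g al and z g+ al+, are the double crossovers. Comparing them with the parentals, only the z allele has switched, so z is the middle locus and the order is al – z – g.
Crossovers in the z–g interval produce the single-crossover classes z g+ al and z+ g al+ (206 + 154 = 360) plus the double crossovers (21).
RF(z–g) = (360 + 21) / 1500 = 381/1500 = 0.2540 → 25.4 m.u.

25.4 m.u.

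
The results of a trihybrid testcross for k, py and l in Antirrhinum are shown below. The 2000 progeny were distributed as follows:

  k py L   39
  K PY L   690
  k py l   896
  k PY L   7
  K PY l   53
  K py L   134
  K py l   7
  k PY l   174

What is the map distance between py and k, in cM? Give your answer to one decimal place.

The two most frequent reciprocal classes, k py l and K PY L, are the parental types, so the F1 was k py l / K PY L.
The two rarest classes, K py l and k PY L, are the double crossovers. Comparing them with the parentals, only the k allele has switched, so k is the middle locus and the order is l – k – py.
Crossovers in the k–py interval produce the single-crossover classes k PY l and K py L (174 + 134 = 308) plus the double crossovers (14).
RF(k–py) = (308 + 14) / 2000 = 322/2000 = 0.1610 → 16.1 cM.

16.1 cM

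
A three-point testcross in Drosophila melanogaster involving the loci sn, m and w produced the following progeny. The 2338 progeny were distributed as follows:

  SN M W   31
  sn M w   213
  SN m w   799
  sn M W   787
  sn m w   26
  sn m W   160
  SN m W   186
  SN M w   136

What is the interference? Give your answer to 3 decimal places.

0.172

The two most frequent reciprocal classes, SN m w and sn M W, are the parental types, so the F1 was SN m w / sn M W.
The two rarest classes, sn m w and SN M W, are the double crossovers. Comparing them with the parentals, only the sn allele has switched, so sn is the middle locus and the order is w – sn – m.
w–sn: (399 + 57)/2338 = 0.1950; sn–m: (296 + 57)/2338 = 0.1510.
Expected DCO frequency = 0.1950 × 0.1510 ≈ 0.02944; observed = 57/2338 ≈ 0.02438.
Coefficient of coincidence = 0.02438/0.02944 ≈ 0.828; interference = 1 − 0.828 = 0.172.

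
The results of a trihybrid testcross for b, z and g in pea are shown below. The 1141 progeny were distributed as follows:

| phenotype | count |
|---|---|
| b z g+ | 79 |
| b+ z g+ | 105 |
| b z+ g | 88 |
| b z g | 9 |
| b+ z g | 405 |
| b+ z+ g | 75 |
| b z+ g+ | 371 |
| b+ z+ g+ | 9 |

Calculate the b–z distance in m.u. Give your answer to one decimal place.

15.1 m.u.

The two most frequent reciprocal classes, b z+ g+ and b+ z g, are the parental types, so the F1 was b z+ g+ / b+ z g.
The two rarest classes, b+ z+ g+ and b z g, are the double crossovers. Comparing them with the parentals, only the b allele has switched, so b is the middle locus and the order is g – b – z.
Crossovers in the b–z interval produce the single-crossover classes b z g+ and b+ z+ g (79 + 75 = 154) plus the double crossovers (18).
RF(b–z) = (154 + 18) / 1141 = 172/1141 = 0.1507 → 15.1 m.u.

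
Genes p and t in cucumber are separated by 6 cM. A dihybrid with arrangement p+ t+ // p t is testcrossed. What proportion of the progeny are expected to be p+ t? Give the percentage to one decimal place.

A map distance of 6 cM corresponds to a recombination frequency of 0.060.
The F1 is p+ t+ / p t, so p+ t is a recombinant gamete class with expected frequency r/2 = 0.060/2 = 0.0300.
That is 0.0300 = 3.0% of the progeny.

3.0%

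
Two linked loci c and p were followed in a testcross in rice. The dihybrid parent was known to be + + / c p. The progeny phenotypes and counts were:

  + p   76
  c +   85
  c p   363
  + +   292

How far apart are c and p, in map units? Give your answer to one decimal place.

19.7 map units

The recombinant classes are + p and c +: 76 + 85 = 161.
Recombination frequency = 161/816 = 0.1973 ≈ 19.7%, i.e. 19.7 map units.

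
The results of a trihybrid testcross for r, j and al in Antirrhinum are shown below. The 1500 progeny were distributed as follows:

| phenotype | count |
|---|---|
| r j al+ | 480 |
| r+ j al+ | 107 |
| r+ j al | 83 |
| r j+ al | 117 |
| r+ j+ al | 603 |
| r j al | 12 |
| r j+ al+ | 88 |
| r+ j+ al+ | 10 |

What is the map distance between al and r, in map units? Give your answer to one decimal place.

The two most frequent reciprocal classes, r+ j+ al and r j al+, are the parental types, so the F1 was r+ j+ al / r j al+.
The two rarest classes, r+ j+ al+ and r j al, are the double crossovers. Comparing them with the parentals, only the al allele has switched, so al is the middle locus and the order is r – al – j.
Crossovers in the r–al interval produce the single-crossover classes r j+ al and r+ j al+ (117 + 107 = 224) plus the double crossovers (22).
RF(r–al) = (224 + 22) / 1500 = 246/1500 = 0.1640 → 16.4 map units.

16.4 map units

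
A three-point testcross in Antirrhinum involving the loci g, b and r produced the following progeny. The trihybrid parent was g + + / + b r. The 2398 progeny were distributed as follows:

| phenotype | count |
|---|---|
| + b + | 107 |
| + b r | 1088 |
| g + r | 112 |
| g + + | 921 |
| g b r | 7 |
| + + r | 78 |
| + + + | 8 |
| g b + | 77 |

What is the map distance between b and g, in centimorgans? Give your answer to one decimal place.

7.1 centimorgans

The two rarest classes, + + + and g b r, are the double crossovers. Comparing them with the parentals, only the g allele has switched, so g is the middle locus and the order is r – g – b.
Crossovers in the g–b interval produce the single-crossover classes g b + and + + r (77 + 78 = 155) plus the double crossovers (15).
RF(g–b) = (155 + 15) / 2398 = 170/2398 = 0.0709 → 7.1 centimorgans.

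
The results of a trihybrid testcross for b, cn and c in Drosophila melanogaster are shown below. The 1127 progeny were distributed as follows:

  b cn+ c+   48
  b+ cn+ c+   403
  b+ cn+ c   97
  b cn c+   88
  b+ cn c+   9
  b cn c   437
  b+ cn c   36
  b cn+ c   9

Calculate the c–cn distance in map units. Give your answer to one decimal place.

The two most frequent reciprocal classes, b+ cn+ c+ and b cn c, are the parental types, so the F1 was b+ cn+ c+ / b cn c.
The two rarest classes, b+ cn c+ and b cn+ c, are the double crossovers. Comparing them with the parentals, only the cn allele has switched, so cn is the middle locus and the order is c – cn – b.
Crossovers in the c–cn interval produce the single-crossover classes b+ cn+ c and b cn c+ (97 + 88 = 185) plus the double crossovers (18).
RF(c–cn) = (185 + 18) / 1127 = 203/1127 = 0.1801 → 18.0 map units.

18.0 map units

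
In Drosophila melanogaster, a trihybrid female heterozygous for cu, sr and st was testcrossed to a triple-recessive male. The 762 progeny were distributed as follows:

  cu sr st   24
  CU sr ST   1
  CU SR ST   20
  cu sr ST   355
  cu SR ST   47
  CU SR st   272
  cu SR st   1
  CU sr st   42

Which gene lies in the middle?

The two most frequent reciprocal classes, CU SR st and cu sr ST, are the parental types, so the F1 was CU SR st / cu sr ST.
The two rarest classes, cu SR st and CU sr ST, are the double crossovers. Comparing them with the parentals, only the cu allele has switched, so cu is the middle locus and the order is st – cu – sr.

cu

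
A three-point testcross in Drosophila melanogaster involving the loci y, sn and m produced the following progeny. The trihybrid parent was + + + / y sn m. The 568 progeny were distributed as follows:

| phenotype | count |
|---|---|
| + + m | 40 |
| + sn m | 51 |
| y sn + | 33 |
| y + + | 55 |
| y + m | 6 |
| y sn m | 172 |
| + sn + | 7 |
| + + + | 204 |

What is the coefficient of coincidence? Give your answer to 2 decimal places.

0.72

The two rarest classes, + sn + and y + m, are the double crossovers. Comparing them with the parentals, only the sn allele has switched, so sn is the middle locus and the order is m – sn – y.
m–sn: (73 + 13)/568 = 0.1514; sn–y: (106 + 13)/568 = 0.2095.
Expected DCO frequency = 0.1514 × 0.2095 ≈ 0.03172; observed = 13/568 ≈ 0.02289.
Coefficient of coincidence = 0.02289/0.03172 ≈ 0.72.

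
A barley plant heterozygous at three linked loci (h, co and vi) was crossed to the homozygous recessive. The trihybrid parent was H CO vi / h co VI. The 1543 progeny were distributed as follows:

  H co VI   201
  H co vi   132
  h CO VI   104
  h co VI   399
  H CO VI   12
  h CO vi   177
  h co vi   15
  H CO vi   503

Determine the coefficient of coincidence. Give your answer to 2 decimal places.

0.39

The two rarest classes, H CO VI and h co vi, are the double crossovers. Comparing them with the parentals, only the vi allele has switched, so vi is the middle locus and the order is co – vi – h.
co–vi: (236 + 27)/1543 = 0.1704; vi–h: (378 + 27)/1543 = 0.2625.
Expected DCO frequency = 0.1704 × 0.2625 ≈ 0.04473; observed = 27/1543 ≈ 0.01750.
Coefficient of coincidence = 0.01750/0.04473 ≈ 0.39.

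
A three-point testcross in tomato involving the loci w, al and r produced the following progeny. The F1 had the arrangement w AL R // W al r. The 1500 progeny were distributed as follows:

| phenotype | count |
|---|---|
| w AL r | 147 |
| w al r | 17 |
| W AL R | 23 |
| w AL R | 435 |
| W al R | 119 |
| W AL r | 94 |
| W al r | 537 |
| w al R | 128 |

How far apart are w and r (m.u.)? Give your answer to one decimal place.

20.4 m.u.

The two rarest classes, W AL R and w al r, are the double crossovers. Comparing them with the parentals, only the w allele has switched, so w is the middle locus and the order is r – w – al.
Crossovers in the r–w interval produce the single-crossover classes w AL r and W al R (147 + 119 = 266) plus the double crossovers (40).
RF(r–w) = (266 + 40) / 1500 = 306/1500 = 0.2040 → 20.4 m.u.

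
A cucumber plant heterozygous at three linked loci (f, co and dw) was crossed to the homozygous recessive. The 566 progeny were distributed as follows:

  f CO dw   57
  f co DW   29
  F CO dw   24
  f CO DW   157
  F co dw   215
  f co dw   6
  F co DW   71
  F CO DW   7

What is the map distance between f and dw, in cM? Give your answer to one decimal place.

The two most frequent reciprocal classes, f CO DW and F co dw, are the parental types, so the F1 was f CO DW / F co dw.
The two rarest classes, F CO DW and f co dw, are the double crossovers. Comparing them with the parentals, only the f allele has switched, so f is the middle locus and the order is co – f – dw.
Crossovers in the f–dw interval produce the single-crossover classes f CO dw and F co DW (57 + 71 = 128) plus the double crossovers (13).
RF(f–dw) = (128 + 13) / 566 = 141/566 = 0.2491 → 24.9 cM.

24.9 cM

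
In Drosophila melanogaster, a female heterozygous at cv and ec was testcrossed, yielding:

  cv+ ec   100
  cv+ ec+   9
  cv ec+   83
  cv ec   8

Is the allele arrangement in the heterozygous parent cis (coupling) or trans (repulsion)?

trans

The two most frequent classes are cv+ ec (100) and cv ec+ (83); these are the parental (non-recombinant) types.
So the F1 carried cv+ ec on one chromosome and cv ec+ on the other — the recessive alleles are on opposite chromosomes (trans / repulsion).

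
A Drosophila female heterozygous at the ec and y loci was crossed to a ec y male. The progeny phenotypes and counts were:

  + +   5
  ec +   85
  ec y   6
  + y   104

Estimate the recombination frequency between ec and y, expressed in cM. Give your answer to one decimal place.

The two most frequent classes, + y (104) and ec + (85), are the parental types, so the F1 was + y / ec +.
The recombinant classes are + + and ec y: 5 + 6 = 11.
Recombination frequency = 11/200 = 0.0550 ≈ 5.5%, i.e. 5.5 cM.

5.5 cM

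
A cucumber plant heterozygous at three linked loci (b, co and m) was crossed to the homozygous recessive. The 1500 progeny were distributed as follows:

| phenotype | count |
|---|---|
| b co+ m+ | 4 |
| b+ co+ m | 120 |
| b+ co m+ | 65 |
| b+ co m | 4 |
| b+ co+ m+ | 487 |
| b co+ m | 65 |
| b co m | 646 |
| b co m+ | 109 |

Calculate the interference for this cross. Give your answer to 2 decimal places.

0.63

The two most frequent reciprocal classes, b+ co+ m+ and b co m, are the parental types, so the F1 was b+ co+ m+ / b co m.
The two rarest classes, b co+ m+ and b+ co m, are the double crossovers. Comparing them with the parentals, only the b allele has switched, so b is the middle locus and the order is co – b – m.
co–b: (130 + 8)/1500 = 0.0920; b–m: (229 + 8)/1500 = 0.1580.
Expected DCO frequency = 0.0920 × 0.1580 ≈ 0.01454; observed = 8/1500 ≈ 0.00533.
Coefficient of coincidence = 0.00533/0.01454 ≈ 0.37; interference = 1 − 0.37 = 0.63.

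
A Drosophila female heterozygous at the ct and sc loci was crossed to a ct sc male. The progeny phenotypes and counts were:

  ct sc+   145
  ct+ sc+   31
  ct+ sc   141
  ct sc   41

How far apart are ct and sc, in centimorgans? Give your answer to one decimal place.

The two most frequent classes, ct+ sc (141) and ct sc+ (145), are the parental types, so the F1 was ct+ sc / ct sc+.
The recombinant classes are ct+ sc+ and ct sc: 31 + 41 = 72.
Recombination frequency = 72/358 = 0.2011 ≈ 20.1%, i.e. 20.1 centimorgans.

20.1 centimorgans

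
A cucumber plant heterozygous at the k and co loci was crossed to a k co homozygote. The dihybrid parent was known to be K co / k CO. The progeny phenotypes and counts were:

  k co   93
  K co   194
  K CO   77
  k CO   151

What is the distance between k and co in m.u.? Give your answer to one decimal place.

The recombinant classes are K CO and k co: 77 + 93 = 170.
Recombination frequency = 170/515 = 0.3301 ≈ 33.0%, i.e. 33.0 m.u.

33.0 m.u.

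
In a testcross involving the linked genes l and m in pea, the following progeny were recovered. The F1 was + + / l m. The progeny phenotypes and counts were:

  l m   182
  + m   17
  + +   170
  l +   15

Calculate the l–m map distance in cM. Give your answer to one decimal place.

8.3 cM

The recombinant classes are + m and l +: 17 + 15 = 32.
Recombination frequency = 32/384 = 0.0833 ≈ 8.3%, i.e. 8.3 cM.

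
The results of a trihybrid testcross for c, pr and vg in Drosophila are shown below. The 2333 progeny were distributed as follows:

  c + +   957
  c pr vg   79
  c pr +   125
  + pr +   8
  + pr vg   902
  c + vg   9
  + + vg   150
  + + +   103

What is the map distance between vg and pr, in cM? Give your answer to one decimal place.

12.5 cM

The two most frequent reciprocal classes, + pr vg and c + +, are the parental types, so the F1 was + pr vg / c + +.
The two rarest classes, + pr + and c + vg, are the double crossovers. Comparing them with the parentals, only the vg allele has switched, so vg is the middle locus and the order is c – vg – pr.
Crossovers in the vg–pr interval produce the single-crossover classes + + vg and c pr + (150 + 125 = 275) plus the double crossovers (17).
RF(vg–pr) = (275 + 17) / 2333 = 292/2333 = 0.1252 → 12.5 cM.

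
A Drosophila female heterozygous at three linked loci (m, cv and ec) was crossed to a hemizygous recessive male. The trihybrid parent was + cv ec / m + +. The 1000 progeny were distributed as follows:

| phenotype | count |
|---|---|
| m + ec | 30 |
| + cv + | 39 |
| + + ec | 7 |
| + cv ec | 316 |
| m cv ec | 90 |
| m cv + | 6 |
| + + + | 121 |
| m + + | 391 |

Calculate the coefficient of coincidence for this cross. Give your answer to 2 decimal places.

0.71

The two rarest classes, + + ec and m cv +, are the double crossovers. Comparing them with the parentals, only the cv allele has switched, so cv is the middle locus and the order is ec – cv – m.
ec–cv: (69 + 13)/1000 = 0.0820; cv–m: (211 + 13)/1000 = 0.2240.
Expected DCO frequency = 0.0820 × 0.2240 ≈ 0.01837; observed = 13/1000 ≈ 0.01300.
Coefficient of coincidence = 0.01300/0.01837 ≈ 0.71.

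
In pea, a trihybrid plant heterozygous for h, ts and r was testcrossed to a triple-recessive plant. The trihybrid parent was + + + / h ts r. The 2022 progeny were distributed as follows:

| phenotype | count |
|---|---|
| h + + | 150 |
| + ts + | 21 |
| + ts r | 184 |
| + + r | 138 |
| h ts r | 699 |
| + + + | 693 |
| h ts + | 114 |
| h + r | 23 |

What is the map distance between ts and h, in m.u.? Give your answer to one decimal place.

18.7 m.u.

The two rarest classes, + ts + and h + r, are the double crossovers. Comparing them with the parentals, only the ts allele has switched, so ts is the middle locus and the order is h – ts – r.
Crossovers in the h–ts interval produce the single-crossover classes h + + and + ts r (150 + 184 = 334) plus the double crossovers (44).
RF(h–ts) = (334 + 44) / 2022 = 378/2022 = 0.1869 → 18.7 m.u.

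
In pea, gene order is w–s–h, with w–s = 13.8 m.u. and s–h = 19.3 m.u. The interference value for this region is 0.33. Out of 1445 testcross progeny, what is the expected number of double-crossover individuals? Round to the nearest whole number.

Map distances give recombination frequencies of 0.138 and 0.193 for the two intervals.
With interference 0.33 (so coincidence = 0.67), expected double-crossover frequency = 0.138 × 0.193 × 0.67 = 0.01784.
Expected number = 0.01784 × 1445 = 25.79 ≈ 26.

26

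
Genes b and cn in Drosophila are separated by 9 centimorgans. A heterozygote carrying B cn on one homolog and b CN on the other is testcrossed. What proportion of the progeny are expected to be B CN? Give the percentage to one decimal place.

A map distance of 9 centimorgans corresponds to a recombination frequency of 0.090.
The F1 is B cn / b CN, so B CN is a recombinant gamete class with expected frequency r/2 = 0.090/2 = 0.0450.
That is 0.0450 = 4.5% of the progeny.

4.5%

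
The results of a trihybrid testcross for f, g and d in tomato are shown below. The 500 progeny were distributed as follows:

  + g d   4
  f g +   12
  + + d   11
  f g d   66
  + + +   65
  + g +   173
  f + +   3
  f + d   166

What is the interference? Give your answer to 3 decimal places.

0.155

The two most frequent reciprocal classes, f + d and + g +, are the parental types, so the F1 was f + d / + g +.
The two rarest classes, f + + and + g d, are the double crossovers. Comparing them with the parentals, only the d allele has switched, so d is the middle locus and the order is f – d – g.
f–d: (23 + 7)/500 = 0.0600; d–g: (131 + 7)/500 = 0.2760.
Expected DCO frequency = 0.0600 × 0.2760 ≈ 0.01656; observed = 7/500 ≈ 0.01400.
Coefficient of coincidence = 0.01400/0.01656 ≈ 0.845; interference = 1 − 0.845 = 0.155.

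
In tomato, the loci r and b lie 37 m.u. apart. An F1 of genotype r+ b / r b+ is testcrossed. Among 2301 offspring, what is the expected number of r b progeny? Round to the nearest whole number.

A map distance of 37 m.u. corresponds to a recombination frequency of 0.370.
The F1 is r+ b / r b+, so r b is a recombinant gamete class with expected frequency r/2 = 0.370/2 = 0.1850.
Expected number = 0.1850 × 2301 = 425.69 ≈ 426.

426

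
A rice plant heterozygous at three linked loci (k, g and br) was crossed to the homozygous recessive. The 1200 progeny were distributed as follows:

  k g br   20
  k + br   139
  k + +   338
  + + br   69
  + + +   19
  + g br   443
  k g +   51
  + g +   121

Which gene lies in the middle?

k

The two most frequent reciprocal classes, k + + and + g br, are the parental types, so the F1 was k + + / + g br.
The two rarest classes, + + + and k g br, are the double crossovers. Comparing them with the parentals, only the k allele has switched, so k is the middle locus and the order is br – k – g.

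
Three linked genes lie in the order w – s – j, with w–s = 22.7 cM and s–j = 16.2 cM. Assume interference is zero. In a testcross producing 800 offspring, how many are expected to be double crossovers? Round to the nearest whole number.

29

Map distances give recombination frequencies of 0.227 and 0.162 for the two intervals.
With no interference, expected double-crossover frequency = 0.227 × 0.162 = 0.03677.
Expected number = 0.03677 × 800 = 29.42 ≈ 29.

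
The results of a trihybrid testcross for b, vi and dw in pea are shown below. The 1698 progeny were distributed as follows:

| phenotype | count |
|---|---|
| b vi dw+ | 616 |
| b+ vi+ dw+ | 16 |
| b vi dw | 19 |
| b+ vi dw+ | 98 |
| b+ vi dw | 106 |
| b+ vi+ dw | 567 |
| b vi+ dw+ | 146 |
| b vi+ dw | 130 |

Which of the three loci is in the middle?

The two most frequent reciprocal classes, b vi dw+ and b+ vi+ dw, are the parental types, so the F1 was b vi dw+ / b+ vi+ dw.
The two rarest classes, b vi dw and b+ vi+ dw+, are the double crossovers. Comparing them with the parentals, only the dw allele has switched, so dw is the middle locus and the order is b – dw – vi.

dw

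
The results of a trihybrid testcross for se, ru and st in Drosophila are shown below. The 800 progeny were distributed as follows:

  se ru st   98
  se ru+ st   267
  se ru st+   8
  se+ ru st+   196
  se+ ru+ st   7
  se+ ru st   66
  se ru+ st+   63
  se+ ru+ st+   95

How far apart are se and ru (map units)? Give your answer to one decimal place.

The two most frequent reciprocal classes, se+ ru st+ and se ru+ st, are the parental types, so the F1 was se+ ru st+ / se ru+ st.
The two rarest classes, se ru st+ and se+ ru+ st, are the double crossovers. Comparing them with the parentals, only the se allele has switched, so se is the middle locus and the order is ru – se – st.
Crossovers in the ru–se interval produce the single-crossover classes se+ ru+ st+ and se ru st (95 + 98 = 193) plus the double crossovers (15).
RF(ru–se) = (193 + 15) / 800 = 208/800 = 0.2600 → 26.0 map units.

26.0 map units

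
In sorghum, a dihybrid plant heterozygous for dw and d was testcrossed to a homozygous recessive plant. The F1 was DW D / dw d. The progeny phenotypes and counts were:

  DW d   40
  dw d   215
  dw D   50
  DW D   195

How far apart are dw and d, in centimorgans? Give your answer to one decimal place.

The recombinant classes are DW d and dw D: 40 + 50 = 90.
Recombination frequency = 90/500 = 0.1800 ≈ 18.0%, i.e. 18.0 centimorgans.

18.0 centimorgans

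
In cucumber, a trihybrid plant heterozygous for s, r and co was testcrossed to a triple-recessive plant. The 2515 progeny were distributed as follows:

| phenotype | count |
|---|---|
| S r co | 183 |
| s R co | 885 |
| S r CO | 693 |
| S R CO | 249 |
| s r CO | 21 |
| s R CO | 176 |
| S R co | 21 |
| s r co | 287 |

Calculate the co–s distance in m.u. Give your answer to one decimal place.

The two most frequent reciprocal classes, s R co and S r CO, are the parental types, so the F1 was s R co / S r CO.
The two rarest classes, S R co and s r CO, are the double crossovers. Comparing them with the parentals, only the s allele has switched, so s is the middle locus and the order is r – s – co.
Crossovers in the s–co interval produce the single-crossover classes s R CO and S r co (176 + 183 = 359) plus the double crossovers (42).
RF(s–co) = (359 + 42) / 2515 = 401/2515 = 0.1594 → 15.9 m.u.

15.9 m.u.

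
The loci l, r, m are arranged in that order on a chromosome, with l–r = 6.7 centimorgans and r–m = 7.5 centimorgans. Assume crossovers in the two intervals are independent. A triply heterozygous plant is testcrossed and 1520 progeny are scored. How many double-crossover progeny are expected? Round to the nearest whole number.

8

Map distances give recombination frequencies of 0.067 and 0.075 for the two intervals.
With no interference, expected double-crossover frequency = 0.067 × 0.075 = 0.00502.
Expected number = 0.00502 × 1520 = 7.64 ≈ 8.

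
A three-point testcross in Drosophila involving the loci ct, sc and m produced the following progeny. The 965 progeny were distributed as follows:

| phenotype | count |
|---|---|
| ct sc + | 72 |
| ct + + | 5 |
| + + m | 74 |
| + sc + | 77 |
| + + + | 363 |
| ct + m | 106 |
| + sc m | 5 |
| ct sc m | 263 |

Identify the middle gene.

ct

The two most frequent reciprocal classes, + + + and ct sc m, are the parental types, so the F1 was + + + / ct sc m.
The two rarest classes, ct + + and + sc m, are the double crossovers. Comparing them with the parentals, only the ct allele has switched, so ct is the middle locus and the order is m – ct – sc.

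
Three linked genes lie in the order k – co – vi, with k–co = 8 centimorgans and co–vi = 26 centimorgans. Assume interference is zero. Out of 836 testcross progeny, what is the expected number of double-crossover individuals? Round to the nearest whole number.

17

Map distances give recombination frequencies of 0.080 and 0.260 for the two intervals.
With no interference, expected double-crossover frequency = 0.080 × 0.260 = 0.02080.
Expected number = 0.02080 × 836 = 17.39 ≈ 17.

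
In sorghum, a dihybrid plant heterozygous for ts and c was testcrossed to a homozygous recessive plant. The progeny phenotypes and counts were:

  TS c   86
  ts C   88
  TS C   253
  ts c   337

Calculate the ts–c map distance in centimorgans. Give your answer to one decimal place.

22.8 centimorgans

The two most frequent classes, TS C (253) and ts c (337), are the parental types, so the F1 was TS C / ts c.
The recombinant classes are TS c and ts C: 86 + 88 = 174.
Recombination frequency = 174/764 = 0.2277 ≈ 22.8%, i.e. 22.8 centimorgans.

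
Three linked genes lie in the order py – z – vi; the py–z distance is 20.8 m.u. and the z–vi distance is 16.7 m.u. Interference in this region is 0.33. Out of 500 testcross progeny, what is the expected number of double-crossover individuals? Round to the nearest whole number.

12

Map distances give recombination frequencies of 0.208 and 0.167 for the two intervals.
With interference 0.33 (so coincidence = 0.67), expected double-crossover frequency = 0.208 × 0.167 × 0.67 = 0.02327.
Expected number = 0.02327 × 500 = 11.64 ≈ 12.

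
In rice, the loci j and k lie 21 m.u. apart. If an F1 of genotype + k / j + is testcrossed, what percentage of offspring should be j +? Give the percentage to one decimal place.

39.5%

A map distance of 21 m.u. corresponds to a recombination frequency of 0.210.
The F1 is + k / j +, so j + is a parental gamete class with expected frequency (1 − r)/2 = 0.790/2 = 0.3950.
That is 0.3950 = 39.5% of the progeny.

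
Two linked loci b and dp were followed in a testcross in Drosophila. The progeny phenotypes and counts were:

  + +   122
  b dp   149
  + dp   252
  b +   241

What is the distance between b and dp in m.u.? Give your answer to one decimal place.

The two most frequent classes, + dp (252) and b + (241), are the parental types, so the F1 was + dp / b +.
The recombinant classes are + + and b dp: 122 + 149 = 271.
Recombination frequency = 271/764 = 0.3547 ≈ 35.5%, i.e. 35.5 m.u.

35.5 m.u.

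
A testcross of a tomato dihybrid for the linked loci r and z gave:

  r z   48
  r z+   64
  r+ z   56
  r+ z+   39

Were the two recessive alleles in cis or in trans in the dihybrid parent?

The two most frequent classes are r+ z (56) and r z+ (64); these are the parental (non-recombinant) types.
So the F1 carried r+ z on one chromosome and r z+ on the other — the recessive alleles are on opposite chromosomes (trans / repulsion).

trans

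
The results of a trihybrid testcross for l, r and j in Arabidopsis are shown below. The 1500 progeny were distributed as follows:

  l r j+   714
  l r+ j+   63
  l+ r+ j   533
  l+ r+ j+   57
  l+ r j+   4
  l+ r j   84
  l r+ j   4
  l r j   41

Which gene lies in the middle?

The two most frequent reciprocal classes, l+ r+ j and l r j+, are the parental types, so the F1 was l+ r+ j / l r j+.
The two rarest classes, l r+ j and l+ r j+, are the double crossovers. Comparing them with the parentals, only the l allele has switched, so l is the middle locus and the order is j – l – r.

l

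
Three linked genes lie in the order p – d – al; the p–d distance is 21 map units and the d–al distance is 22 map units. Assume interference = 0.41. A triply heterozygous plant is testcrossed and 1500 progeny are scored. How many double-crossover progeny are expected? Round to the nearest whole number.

41

Map distances give recombination frequencies of 0.210 and 0.220 for the two intervals.
With interference 0.41 (so coincidence = 0.59), expected double-crossover frequency = 0.210 × 0.220 × 0.59 = 0.02726.
Expected number = 0.02726 × 1500 = 40.89 ≈ 41.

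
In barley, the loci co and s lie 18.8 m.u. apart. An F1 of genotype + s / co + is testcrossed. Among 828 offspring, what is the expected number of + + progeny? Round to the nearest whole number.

78

A map distance of 18.8 m.u. corresponds to a recombination frequency of 0.188.
The F1 is + s / co +, so + + is a recombinant gamete class with expected frequency r/2 = 0.188/2 = 0.0940.
Expected number = 0.0940 × 828 = 77.83 ≈ 78.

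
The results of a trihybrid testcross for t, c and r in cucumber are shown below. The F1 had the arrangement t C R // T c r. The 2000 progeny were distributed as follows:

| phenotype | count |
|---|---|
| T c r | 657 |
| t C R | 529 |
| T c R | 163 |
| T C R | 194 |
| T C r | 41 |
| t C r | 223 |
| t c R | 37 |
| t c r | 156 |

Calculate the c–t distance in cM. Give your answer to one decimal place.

The two rarest classes, t c R and T C r, are the double crossovers. Comparing them with the parentals, only the c allele has switched, so c is the middle locus and the order is r – c – t.
Crossovers in the c–t interval produce the single-crossover classes T C R and t c r (194 + 156 = 350) plus the double crossovers (78).
RF(c–t) = (350 + 78) / 2000 = 428/2000 = 0.2140 → 21.4 cM.

21.4 cM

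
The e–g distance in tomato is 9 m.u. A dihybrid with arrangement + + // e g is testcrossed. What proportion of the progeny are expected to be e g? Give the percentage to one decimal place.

A map distance of 9 m.u. corresponds to a recombination frequency of 0.090.
The F1 is + + / e g, so e g is a parental gamete class with expected frequency (1 − r)/2 = 0.910/2 = 0.4550.
That is 0.4550 = 45.5% of the progeny.

45.5%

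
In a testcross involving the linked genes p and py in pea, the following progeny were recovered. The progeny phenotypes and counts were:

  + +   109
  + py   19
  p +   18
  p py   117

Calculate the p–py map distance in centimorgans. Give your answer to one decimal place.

14.1 centimorgans

The two most frequent classes, + + (109) and p py (117), are the parental types, so the F1 was + + / p py.
The recombinant classes are + py and p +: 19 + 18 = 37.
Recombination frequency = 37/263 = 0.1407 ≈ 14.1%, i.e. 14.1 centimorgans.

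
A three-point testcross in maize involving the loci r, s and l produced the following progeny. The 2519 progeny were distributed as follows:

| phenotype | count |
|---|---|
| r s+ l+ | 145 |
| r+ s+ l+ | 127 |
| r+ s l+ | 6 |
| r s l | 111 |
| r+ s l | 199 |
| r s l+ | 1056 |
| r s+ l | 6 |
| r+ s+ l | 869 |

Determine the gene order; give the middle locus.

r

The two most frequent reciprocal classes, r+ s+ l and r s l+, are the parental types, so the F1 was r+ s+ l / r s l+.
The two rarest classes, r s+ l and r+ s l+, are the double crossovers. Comparing them with the parentals, only the r allele has switched, so r is the middle locus and the order is l – r – s.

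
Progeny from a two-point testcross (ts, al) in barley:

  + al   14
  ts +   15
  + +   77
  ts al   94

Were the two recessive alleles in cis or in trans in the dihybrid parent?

cis

The two most frequent classes are + + (77) and ts al (94); these are the parental (non-recombinant) types.
So the F1 carried + + on one chromosome and ts al on the other — the recessive alleles are on the same chromosome (cis / coupling).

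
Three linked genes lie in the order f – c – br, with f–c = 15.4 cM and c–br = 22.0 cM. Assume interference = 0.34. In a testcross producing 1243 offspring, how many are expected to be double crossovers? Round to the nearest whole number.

28

Map distances give recombination frequencies of 0.154 and 0.220 for the two intervals.
With interference 0.34 (so coincidence = 0.66), expected double-crossover frequency = 0.154 × 0.220 × 0.66 = 0.02236.
Expected number = 0.02236 × 1243 = 27.79 ≈ 28.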